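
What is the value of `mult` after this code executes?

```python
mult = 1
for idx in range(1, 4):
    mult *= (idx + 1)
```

Let's trace through this code step by step.

Initialize: mult = 1
Entering loop: for idx in range(1, 4):

After execution: mult = 24
24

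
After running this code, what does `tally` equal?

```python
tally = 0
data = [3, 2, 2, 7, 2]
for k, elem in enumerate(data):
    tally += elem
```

Let's trace through this code step by step.

Initialize: tally = 0
Initialize: data = [3, 2, 2, 7, 2]
Entering loop: for k, elem in enumerate(data):

After execution: tally = 16
16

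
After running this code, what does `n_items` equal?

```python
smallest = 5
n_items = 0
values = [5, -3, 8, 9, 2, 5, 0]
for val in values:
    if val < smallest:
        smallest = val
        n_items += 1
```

Let's trace through this code step by step.

Initialize: smallest = 5
Initialize: n_items = 0
Initialize: values = [5, -3, 8, 9, 2, 5, 0]
Entering loop: for val in values:

After execution: n_items = 1
1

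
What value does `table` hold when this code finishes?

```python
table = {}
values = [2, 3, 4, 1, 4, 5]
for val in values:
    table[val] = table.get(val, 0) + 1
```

Let's trace through this code step by step.

Initialize: table = {}
Initialize: values = [2, 3, 4, 1, 4, 5]
Entering loop: for val in values:

After execution: table = {2: 1, 3: 1, 4: 2, 1: 1, 5: 1}
{2: 1, 3: 1, 4: 2, 1: 1, 5: 1}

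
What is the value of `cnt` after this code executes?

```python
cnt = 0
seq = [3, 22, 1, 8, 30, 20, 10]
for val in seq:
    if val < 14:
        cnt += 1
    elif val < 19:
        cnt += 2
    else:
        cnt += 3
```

Let's trace through this code step by step.

Initialize: cnt = 0
Initialize: seq = [3, 22, 1, 8, 30, 20, 10]
Entering loop: for val in seq:

After execution: cnt = 13
13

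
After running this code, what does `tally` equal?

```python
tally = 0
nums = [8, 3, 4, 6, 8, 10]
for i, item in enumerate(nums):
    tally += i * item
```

Let's trace through this code step by step.

Initialize: tally = 0
Initialize: nums = [8, 3, 4, 6, 8, 10]
Entering loop: for i, item in enumerate(nums):

After execution: tally = 111
111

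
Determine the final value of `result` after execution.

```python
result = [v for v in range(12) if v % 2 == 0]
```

Let's trace through this code step by step.

Initialize: result = [v for v in range(12) if v % 2 == 0]

After execution: result = [0, 2, 4, 6, 8, 10]
[0, 2, 4, 6, 8, 10]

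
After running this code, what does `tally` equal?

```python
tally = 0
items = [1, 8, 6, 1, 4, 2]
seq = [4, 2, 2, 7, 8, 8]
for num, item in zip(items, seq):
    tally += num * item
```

Let's trace through this code step by step.

Initialize: tally = 0
Initialize: items = [1, 8, 6, 1, 4, 2]
Initialize: seq = [4, 2, 2, 7, 8, 8]
Entering loop: for num, item in zip(items, seq):

After execution: tally = 87
87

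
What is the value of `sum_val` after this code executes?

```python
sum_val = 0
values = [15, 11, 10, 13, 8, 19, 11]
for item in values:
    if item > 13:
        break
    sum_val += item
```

Let's trace through this code step by step.

Initialize: sum_val = 0
Initialize: values = [15, 11, 10, 13, 8, 19, 11]
Entering loop: for item in values:

After execution: sum_val = 0
0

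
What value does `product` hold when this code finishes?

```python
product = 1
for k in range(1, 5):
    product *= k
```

Let's trace through this code step by step.

Initialize: product = 1
Entering loop: for k in range(1, 5):

After execution: product = 24
24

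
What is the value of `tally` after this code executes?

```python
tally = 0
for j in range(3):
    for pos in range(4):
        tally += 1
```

Let's trace through this code step by step.

Initialize: tally = 0
Entering loop: for j in range(3):

After execution: tally = 12
12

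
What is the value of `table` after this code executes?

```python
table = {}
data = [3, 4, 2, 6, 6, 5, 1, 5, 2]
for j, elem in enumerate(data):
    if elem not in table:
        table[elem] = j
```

Let's trace through this code step by step.

Initialize: table = {}
Initialize: data = [3, 4, 2, 6, 6, 5, 1, 5, 2]
Entering loop: for j, elem in enumerate(data):

After execution: table = {3: 0, 4: 1, 2: 2, 6: 3, 5: 5, 1: 6}
{3: 0, 4: 1, 2: 2, 6: 3, 5: 5, 1: 6}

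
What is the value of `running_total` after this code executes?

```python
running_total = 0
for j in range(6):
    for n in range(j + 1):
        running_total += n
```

Let's trace through this code step by step.

Initialize: running_total = 0
Entering loop: for j in range(6):

After execution: running_total = 35
35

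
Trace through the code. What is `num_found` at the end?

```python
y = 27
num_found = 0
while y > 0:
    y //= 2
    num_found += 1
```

Let's trace through this code step by step.

Initialize: y = 27
Initialize: num_found = 0
Entering loop: while y > 0:

After execution: num_found = 5
5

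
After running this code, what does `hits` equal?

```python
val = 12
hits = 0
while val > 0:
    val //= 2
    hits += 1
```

Let's trace through this code step by step.

Initialize: val = 12
Initialize: hits = 0
Entering loop: while val > 0:

After execution: hits = 4
4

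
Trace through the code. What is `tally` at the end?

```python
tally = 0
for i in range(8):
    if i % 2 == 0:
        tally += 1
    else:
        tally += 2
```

Let's trace through this code step by step.

Initialize: tally = 0
Entering loop: for i in range(8):

After execution: tally = 12
12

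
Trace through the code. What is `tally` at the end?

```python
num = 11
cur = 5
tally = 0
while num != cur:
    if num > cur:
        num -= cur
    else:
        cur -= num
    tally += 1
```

Let's trace through this code step by step.

Initialize: num = 11
Initialize: cur = 5
Initialize: tally = 0
Entering loop: while num != cur:

After execution: tally = 6
6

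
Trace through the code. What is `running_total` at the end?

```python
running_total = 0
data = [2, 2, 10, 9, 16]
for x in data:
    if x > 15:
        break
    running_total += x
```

Let's trace through this code step by step.

Initialize: running_total = 0
Initialize: data = [2, 2, 10, 9, 16]
Entering loop: for x in data:

After execution: running_total = 23
23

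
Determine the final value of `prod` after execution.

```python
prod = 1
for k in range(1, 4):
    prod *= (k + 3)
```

Let's trace through this code step by step.

Initialize: prod = 1
Entering loop: for k in range(1, 4):

After execution: prod = 120
120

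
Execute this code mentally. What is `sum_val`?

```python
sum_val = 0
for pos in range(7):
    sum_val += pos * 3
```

Let's trace through this code step by step.

Initialize: sum_val = 0
Entering loop: for pos in range(7):

After execution: sum_val = 63
63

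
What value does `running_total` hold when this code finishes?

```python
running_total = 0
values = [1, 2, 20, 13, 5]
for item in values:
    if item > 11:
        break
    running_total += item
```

Let's trace through this code step by step.

Initialize: running_total = 0
Initialize: values = [1, 2, 20, 13, 5]
Entering loop: for item in values:

After execution: running_total = 3
3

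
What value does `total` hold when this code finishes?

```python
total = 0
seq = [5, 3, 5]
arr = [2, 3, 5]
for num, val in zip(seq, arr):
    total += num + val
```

Let's trace through this code step by step.

Initialize: total = 0
Initialize: seq = [5, 3, 5]
Initialize: arr = [2, 3, 5]
Entering loop: for num, val in zip(seq, arr):

After execution: total = 23
23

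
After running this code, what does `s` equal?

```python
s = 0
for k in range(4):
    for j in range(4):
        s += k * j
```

Let's trace through this code step by step.

Initialize: s = 0
Entering loop: for k in range(4):

After execution: s = 36
36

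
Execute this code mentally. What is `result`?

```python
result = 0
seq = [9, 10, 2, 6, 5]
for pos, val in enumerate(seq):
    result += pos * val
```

Let's trace through this code step by step.

Initialize: result = 0
Initialize: seq = [9, 10, 2, 6, 5]
Entering loop: for pos, val in enumerate(seq):

After execution: result = 52
52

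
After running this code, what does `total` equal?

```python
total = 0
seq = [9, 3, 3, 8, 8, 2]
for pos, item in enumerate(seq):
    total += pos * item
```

Let's trace through this code step by step.

Initialize: total = 0
Initialize: seq = [9, 3, 3, 8, 8, 2]
Entering loop: for pos, item in enumerate(seq):

After execution: total = 75
75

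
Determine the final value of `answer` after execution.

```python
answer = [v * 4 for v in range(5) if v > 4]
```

Let's trace through this code step by step.

Initialize: answer = [v * 4 for v in range(5) if v > 4]

After execution: answer = []
[]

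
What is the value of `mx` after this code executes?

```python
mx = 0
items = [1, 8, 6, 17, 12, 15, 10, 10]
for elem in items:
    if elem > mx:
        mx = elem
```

Let's trace through this code step by step.

Initialize: mx = 0
Initialize: items = [1, 8, 6, 17, 12, 15, 10, 10]
Entering loop: for elem in items:

After execution: mx = 17
17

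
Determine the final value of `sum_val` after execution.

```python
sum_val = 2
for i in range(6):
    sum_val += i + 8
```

Let's trace through this code step by step.

Initialize: sum_val = 2
Entering loop: for i in range(6):

After execution: sum_val = 65
65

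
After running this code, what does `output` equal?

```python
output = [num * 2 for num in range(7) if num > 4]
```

Let's trace through this code step by step.

Initialize: output = [num * 2 for num in range(7) if num > 4]

After execution: output = [10, 12]
[10, 12]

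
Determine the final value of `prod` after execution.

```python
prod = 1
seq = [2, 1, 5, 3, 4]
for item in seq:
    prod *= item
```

Let's trace through this code step by step.

Initialize: prod = 1
Initialize: seq = [2, 1, 5, 3, 4]
Entering loop: for item in seq:

After execution: prod = 120
120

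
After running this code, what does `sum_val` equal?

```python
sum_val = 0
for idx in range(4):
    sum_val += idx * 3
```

Let's trace through this code step by step.

Initialize: sum_val = 0
Entering loop: for idx in range(4):

After execution: sum_val = 18
18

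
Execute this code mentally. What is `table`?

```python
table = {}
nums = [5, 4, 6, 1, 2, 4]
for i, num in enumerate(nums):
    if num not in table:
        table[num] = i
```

Let's trace through this code step by step.

Initialize: table = {}
Initialize: nums = [5, 4, 6, 1, 2, 4]
Entering loop: for i, num in enumerate(nums):

After execution: table = {5: 0, 4: 1, 6: 2, 1: 3, 2: 4}
{5: 0, 4: 1, 6: 2, 1: 3, 2: 4}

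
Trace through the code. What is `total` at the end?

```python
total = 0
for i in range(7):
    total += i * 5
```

Let's trace through this code step by step.

Initialize: total = 0
Entering loop: for i in range(7):

After execution: total = 105
105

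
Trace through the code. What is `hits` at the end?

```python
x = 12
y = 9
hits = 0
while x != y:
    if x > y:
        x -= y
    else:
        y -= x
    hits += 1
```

Let's trace through this code step by step.

Initialize: x = 12
Initialize: y = 9
Initialize: hits = 0
Entering loop: while x != y:

After execution: hits = 3
3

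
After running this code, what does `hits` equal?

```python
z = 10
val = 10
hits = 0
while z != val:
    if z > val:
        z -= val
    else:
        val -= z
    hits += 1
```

Let's trace through this code step by step.

Initialize: z = 10
Initialize: val = 10
Initialize: hits = 0
Entering loop: while z != val:

After execution: hits = 0
0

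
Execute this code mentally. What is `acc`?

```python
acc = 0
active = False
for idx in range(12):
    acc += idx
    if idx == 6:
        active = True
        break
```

Let's trace through this code step by step.

Initialize: acc = 0
Initialize: active = False
Entering loop: for idx in range(12):

After execution: acc = 21
21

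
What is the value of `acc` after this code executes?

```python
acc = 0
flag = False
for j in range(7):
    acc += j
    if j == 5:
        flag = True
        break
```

Let's trace through this code step by step.

Initialize: acc = 0
Initialize: flag = False
Entering loop: for j in range(7):

After execution: acc = 15
15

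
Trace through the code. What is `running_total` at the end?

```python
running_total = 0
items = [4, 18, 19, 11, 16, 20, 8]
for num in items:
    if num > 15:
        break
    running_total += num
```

Let's trace through this code step by step.

Initialize: running_total = 0
Initialize: items = [4, 18, 19, 11, 16, 20, 8]
Entering loop: for num in items:

After execution: running_total = 4
4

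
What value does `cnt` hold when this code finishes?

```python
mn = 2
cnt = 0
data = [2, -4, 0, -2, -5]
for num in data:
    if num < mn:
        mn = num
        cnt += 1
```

Let's trace through this code step by step.

Initialize: mn = 2
Initialize: cnt = 0
Initialize: data = [2, -4, 0, -2, -5]
Entering loop: for num in data:

After execution: cnt = 2
2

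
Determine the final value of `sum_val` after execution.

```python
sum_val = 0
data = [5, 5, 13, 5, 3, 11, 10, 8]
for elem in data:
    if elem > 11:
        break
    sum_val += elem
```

Let's trace through this code step by step.

Initialize: sum_val = 0
Initialize: data = [5, 5, 13, 5, 3, 11, 10, 8]
Entering loop: for elem in data:

After execution: sum_val = 10
10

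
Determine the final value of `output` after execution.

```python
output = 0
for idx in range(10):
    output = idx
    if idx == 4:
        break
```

Let's trace through this code step by step.

Initialize: output = 0
Entering loop: for idx in range(10):

After execution: output = 4
4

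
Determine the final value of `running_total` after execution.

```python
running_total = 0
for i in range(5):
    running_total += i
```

Let's trace through this code step by step.

Initialize: running_total = 0
Entering loop: for i in range(5):

After execution: running_total = 10
10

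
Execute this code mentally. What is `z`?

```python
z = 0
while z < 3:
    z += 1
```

Let's trace through this code step by step.

Initialize: z = 0
Entering loop: while z < 3:

After execution: z = 3
3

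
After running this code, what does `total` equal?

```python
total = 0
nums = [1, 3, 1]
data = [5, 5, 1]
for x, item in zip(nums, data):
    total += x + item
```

Let's trace through this code step by step.

Initialize: total = 0
Initialize: nums = [1, 3, 1]
Initialize: data = [5, 5, 1]
Entering loop: for x, item in zip(nums, data):

After execution: total = 16
16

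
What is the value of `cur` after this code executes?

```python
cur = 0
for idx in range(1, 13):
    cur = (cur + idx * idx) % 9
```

Let's trace through this code step by step.

Initialize: cur = 0
Entering loop: for idx in range(1, 13):

After execution: cur = 2
2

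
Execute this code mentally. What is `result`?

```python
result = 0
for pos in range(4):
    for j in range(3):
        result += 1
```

Let's trace through this code step by step.

Initialize: result = 0
Entering loop: for pos in range(4):

After execution: result = 12
12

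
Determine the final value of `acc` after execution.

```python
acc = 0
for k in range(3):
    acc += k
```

Let's trace through this code step by step.

Initialize: acc = 0
Entering loop: for k in range(3):

After execution: acc = 3
3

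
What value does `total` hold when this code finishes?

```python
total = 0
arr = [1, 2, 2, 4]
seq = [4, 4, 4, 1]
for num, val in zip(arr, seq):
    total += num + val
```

Let's trace through this code step by step.

Initialize: total = 0
Initialize: arr = [1, 2, 2, 4]
Initialize: seq = [4, 4, 4, 1]
Entering loop: for num, val in zip(arr, seq):

After execution: total = 22
22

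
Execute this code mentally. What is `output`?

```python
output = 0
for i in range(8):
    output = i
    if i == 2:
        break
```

Let's trace through this code step by step.

Initialize: output = 0
Entering loop: for i in range(8):

After execution: output = 2
2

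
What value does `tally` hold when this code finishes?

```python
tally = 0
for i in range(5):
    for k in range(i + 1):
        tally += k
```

Let's trace through this code step by step.

Initialize: tally = 0
Entering loop: for i in range(5):

After execution: tally = 20
20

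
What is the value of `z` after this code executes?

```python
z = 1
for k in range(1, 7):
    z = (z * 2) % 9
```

Let's trace through this code step by step.

Initialize: z = 1
Entering loop: for k in range(1, 7):

After execution: z = 1
1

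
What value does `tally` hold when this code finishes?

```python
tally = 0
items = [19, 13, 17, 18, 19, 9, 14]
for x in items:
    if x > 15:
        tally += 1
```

Let's trace through this code step by step.

Initialize: tally = 0
Initialize: items = [19, 13, 17, 18, 19, 9, 14]
Entering loop: for x in items:

After execution: tally = 4
4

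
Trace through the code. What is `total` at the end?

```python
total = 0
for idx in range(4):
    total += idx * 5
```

Let's trace through this code step by step.

Initialize: total = 0
Entering loop: for idx in range(4):

After execution: total = 30
30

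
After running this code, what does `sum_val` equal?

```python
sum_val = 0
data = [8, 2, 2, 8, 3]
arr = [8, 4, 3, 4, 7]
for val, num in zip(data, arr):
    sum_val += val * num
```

Let's trace through this code step by step.

Initialize: sum_val = 0
Initialize: data = [8, 2, 2, 8, 3]
Initialize: arr = [8, 4, 3, 4, 7]
Entering loop: for val, num in zip(data, arr):

After execution: sum_val = 131
131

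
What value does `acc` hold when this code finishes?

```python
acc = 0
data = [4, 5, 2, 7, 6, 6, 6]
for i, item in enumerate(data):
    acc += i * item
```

Let's trace through this code step by step.

Initialize: acc = 0
Initialize: data = [4, 5, 2, 7, 6, 6, 6]
Entering loop: for i, item in enumerate(data):

After execution: acc = 120
120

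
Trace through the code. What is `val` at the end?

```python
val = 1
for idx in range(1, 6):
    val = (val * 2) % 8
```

Let's trace through this code step by step.

Initialize: val = 1
Entering loop: for idx in range(1, 6):

After execution: val = 0
0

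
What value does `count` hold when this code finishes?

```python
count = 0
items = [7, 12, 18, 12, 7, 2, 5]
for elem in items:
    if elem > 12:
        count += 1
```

Let's trace through this code step by step.

Initialize: count = 0
Initialize: items = [7, 12, 18, 12, 7, 2, 5]
Entering loop: for elem in items:

After execution: count = 1
1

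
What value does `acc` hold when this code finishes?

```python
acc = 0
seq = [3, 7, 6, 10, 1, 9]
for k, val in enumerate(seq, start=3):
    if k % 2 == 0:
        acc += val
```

Let's trace through this code step by step.

Initialize: acc = 0
Initialize: seq = [3, 7, 6, 10, 1, 9]
Entering loop: for k, val in enumerate(seq, start=3):

After execution: acc = 26
26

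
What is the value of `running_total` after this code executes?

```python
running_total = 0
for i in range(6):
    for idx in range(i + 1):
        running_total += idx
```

Let's trace through this code step by step.

Initialize: running_total = 0
Entering loop: for i in range(6):

After execution: running_total = 35
35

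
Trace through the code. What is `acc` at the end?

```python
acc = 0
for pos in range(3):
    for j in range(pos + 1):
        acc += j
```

Let's trace through this code step by step.

Initialize: acc = 0
Entering loop: for pos in range(3):

After execution: acc = 4
4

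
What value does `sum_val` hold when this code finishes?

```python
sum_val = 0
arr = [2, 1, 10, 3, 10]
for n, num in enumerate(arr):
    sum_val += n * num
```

Let's trace through this code step by step.

Initialize: sum_val = 0
Initialize: arr = [2, 1, 10, 3, 10]
Entering loop: for n, num in enumerate(arr):

After execution: sum_val = 70
70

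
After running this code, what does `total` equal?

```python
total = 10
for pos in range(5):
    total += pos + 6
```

Let's trace through this code step by step.

Initialize: total = 10
Entering loop: for pos in range(5):

After execution: total = 50
50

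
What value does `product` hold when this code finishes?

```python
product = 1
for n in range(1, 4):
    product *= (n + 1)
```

Let's trace through this code step by step.

Initialize: product = 1
Entering loop: for n in range(1, 4):

After execution: product = 24
24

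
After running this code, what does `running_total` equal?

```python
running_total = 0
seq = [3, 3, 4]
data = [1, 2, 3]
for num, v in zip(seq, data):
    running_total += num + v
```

Let's trace through this code step by step.

Initialize: running_total = 0
Initialize: seq = [3, 3, 4]
Initialize: data = [1, 2, 3]
Entering loop: for num, v in zip(seq, data):

After execution: running_total = 16
16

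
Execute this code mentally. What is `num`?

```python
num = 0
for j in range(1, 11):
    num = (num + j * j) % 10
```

Let's trace through this code step by step.

Initialize: num = 0
Entering loop: for j in range(1, 11):

After execution: num = 5
5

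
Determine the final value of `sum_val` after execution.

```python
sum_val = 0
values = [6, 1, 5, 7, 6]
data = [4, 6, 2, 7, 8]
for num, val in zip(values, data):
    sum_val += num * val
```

Let's trace through this code step by step.

Initialize: sum_val = 0
Initialize: values = [6, 1, 5, 7, 6]
Initialize: data = [4, 6, 2, 7, 8]
Entering loop: for num, val in zip(values, data):

After execution: sum_val = 137
137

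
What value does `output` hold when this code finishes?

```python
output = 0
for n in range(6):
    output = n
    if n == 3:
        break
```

Let's trace through this code step by step.

Initialize: output = 0
Entering loop: for n in range(6):

After execution: output = 3
3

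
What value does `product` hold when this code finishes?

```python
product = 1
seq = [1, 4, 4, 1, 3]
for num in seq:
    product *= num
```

Let's trace through this code step by step.

Initialize: product = 1
Initialize: seq = [1, 4, 4, 1, 3]
Entering loop: for num in seq:

After execution: product = 48
48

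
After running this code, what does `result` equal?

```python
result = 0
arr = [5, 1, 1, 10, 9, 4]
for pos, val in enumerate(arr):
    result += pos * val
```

Let's trace through this code step by step.

Initialize: result = 0
Initialize: arr = [5, 1, 1, 10, 9, 4]
Entering loop: for pos, val in enumerate(arr):

After execution: result = 89
89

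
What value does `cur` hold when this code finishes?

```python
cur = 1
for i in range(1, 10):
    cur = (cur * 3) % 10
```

Let's trace through this code step by step.

Initialize: cur = 1
Entering loop: for i in range(1, 10):

After execution: cur = 3
3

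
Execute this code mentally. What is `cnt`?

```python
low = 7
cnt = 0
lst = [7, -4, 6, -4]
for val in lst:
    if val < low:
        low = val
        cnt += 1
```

Let's trace through this code step by step.

Initialize: low = 7
Initialize: cnt = 0
Initialize: lst = [7, -4, 6, -4]
Entering loop: for val in lst:

After execution: cnt = 1
1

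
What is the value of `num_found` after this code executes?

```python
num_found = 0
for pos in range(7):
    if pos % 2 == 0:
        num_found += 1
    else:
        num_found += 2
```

Let's trace through this code step by step.

Initialize: num_found = 0
Entering loop: for pos in range(7):

After execution: num_found = 10
10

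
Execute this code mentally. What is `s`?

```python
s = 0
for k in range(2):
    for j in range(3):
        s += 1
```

Let's trace through this code step by step.

Initialize: s = 0
Entering loop: for k in range(2):

After execution: s = 6
6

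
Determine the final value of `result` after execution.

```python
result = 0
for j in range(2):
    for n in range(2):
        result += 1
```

Let's trace through this code step by step.

Initialize: result = 0
Entering loop: for j in range(2):

After execution: result = 4
4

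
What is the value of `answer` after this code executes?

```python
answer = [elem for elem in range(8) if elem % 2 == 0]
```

Let's trace through this code step by step.

Initialize: answer = [elem for elem in range(8) if elem % 2 == 0]

After execution: answer = [0, 2, 4, 6]
[0, 2, 4, 6]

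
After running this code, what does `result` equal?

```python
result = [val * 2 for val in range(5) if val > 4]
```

Let's trace through this code step by step.

Initialize: result = [val * 2 for val in range(5) if val > 4]

After execution: result = []
[]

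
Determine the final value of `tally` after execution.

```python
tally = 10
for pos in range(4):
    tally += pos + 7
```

Let's trace through this code step by step.

Initialize: tally = 10
Entering loop: for pos in range(4):

After execution: tally = 44
44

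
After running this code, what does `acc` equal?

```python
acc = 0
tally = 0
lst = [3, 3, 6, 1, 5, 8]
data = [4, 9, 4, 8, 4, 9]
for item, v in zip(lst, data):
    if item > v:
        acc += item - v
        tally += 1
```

Let's trace through this code step by step.

Initialize: acc = 0
Initialize: tally = 0
Initialize: lst = [3, 3, 6, 1, 5, 8]
Initialize: data = [4, 9, 4, 8, 4, 9]
Entering loop: for item, v in zip(lst, data):

After execution: acc = 3
3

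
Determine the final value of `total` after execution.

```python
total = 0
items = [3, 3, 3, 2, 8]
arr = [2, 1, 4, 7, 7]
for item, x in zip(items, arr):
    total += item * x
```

Let's trace through this code step by step.

Initialize: total = 0
Initialize: items = [3, 3, 3, 2, 8]
Initialize: arr = [2, 1, 4, 7, 7]
Entering loop: for item, x in zip(items, arr):

After execution: total = 91
91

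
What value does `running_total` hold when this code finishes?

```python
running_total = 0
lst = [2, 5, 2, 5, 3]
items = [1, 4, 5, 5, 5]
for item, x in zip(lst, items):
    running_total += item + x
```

Let's trace through this code step by step.

Initialize: running_total = 0
Initialize: lst = [2, 5, 2, 5, 3]
Initialize: items = [1, 4, 5, 5, 5]
Entering loop: for item, x in zip(lst, items):

After execution: running_total = 37
37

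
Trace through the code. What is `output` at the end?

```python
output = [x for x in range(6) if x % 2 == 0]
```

Let's trace through this code step by step.

Initialize: output = [x for x in range(6) if x % 2 == 0]

After execution: output = [0, 2, 4]
[0, 2, 4]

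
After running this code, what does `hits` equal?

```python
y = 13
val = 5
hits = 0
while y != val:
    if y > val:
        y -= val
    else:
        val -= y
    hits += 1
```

Let's trace through this code step by step.

Initialize: y = 13
Initialize: val = 5
Initialize: hits = 0
Entering loop: while y != val:

After execution: hits = 5
5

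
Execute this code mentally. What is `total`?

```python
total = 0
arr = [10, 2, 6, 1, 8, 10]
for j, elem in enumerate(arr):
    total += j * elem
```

Let's trace through this code step by step.

Initialize: total = 0
Initialize: arr = [10, 2, 6, 1, 8, 10]
Entering loop: for j, elem in enumerate(arr):

After execution: total = 99
99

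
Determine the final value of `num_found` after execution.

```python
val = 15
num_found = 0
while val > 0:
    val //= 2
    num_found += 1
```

Let's trace through this code step by step.

Initialize: val = 15
Initialize: num_found = 0
Entering loop: while val > 0:

After execution: num_found = 4
4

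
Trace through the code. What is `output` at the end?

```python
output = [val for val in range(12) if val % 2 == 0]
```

Let's trace through this code step by step.

Initialize: output = [val for val in range(12) if val % 2 == 0]

After execution: output = [0, 2, 4, 6, 8, 10]
[0, 2, 4, 6, 8, 10]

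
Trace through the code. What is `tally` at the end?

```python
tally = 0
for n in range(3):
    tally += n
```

Let's trace through this code step by step.

Initialize: tally = 0
Entering loop: for n in range(3):

After execution: tally = 3
3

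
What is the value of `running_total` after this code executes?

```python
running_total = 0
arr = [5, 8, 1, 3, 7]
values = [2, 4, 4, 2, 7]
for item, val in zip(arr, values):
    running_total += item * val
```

Let's trace through this code step by step.

Initialize: running_total = 0
Initialize: arr = [5, 8, 1, 3, 7]
Initialize: values = [2, 4, 4, 2, 7]
Entering loop: for item, val in zip(arr, values):

After execution: running_total = 101
101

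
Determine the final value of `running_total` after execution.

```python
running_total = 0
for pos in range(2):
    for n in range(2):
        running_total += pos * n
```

Let's trace through this code step by step.

Initialize: running_total = 0
Entering loop: for pos in range(2):

After execution: running_total = 1
1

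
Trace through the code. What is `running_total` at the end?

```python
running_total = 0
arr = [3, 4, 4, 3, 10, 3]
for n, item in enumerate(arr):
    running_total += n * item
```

Let's trace through this code step by step.

Initialize: running_total = 0
Initialize: arr = [3, 4, 4, 3, 10, 3]
Entering loop: for n, item in enumerate(arr):

After execution: running_total = 76
76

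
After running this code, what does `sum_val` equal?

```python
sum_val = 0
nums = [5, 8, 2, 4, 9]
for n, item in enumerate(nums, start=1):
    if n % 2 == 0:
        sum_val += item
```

Let's trace through this code step by step.

Initialize: sum_val = 0
Initialize: nums = [5, 8, 2, 4, 9]
Entering loop: for n, item in enumerate(nums, start=1):

After execution: sum_val = 12
12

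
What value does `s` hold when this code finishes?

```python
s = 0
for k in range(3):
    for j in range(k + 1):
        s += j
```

Let's trace through this code step by step.

Initialize: s = 0
Entering loop: for k in range(3):

After execution: s = 4
4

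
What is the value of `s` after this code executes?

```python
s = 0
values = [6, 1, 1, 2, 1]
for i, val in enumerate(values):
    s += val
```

Let's trace through this code step by step.

Initialize: s = 0
Initialize: values = [6, 1, 1, 2, 1]
Entering loop: for i, val in enumerate(values):

After execution: s = 11
11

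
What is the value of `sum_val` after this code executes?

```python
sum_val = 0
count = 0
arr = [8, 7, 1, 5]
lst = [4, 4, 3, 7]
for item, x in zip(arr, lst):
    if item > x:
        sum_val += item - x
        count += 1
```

Let's trace through this code step by step.

Initialize: sum_val = 0
Initialize: count = 0
Initialize: arr = [8, 7, 1, 5]
Initialize: lst = [4, 4, 3, 7]
Entering loop: for item, x in zip(arr, lst):

After execution: sum_val = 7
7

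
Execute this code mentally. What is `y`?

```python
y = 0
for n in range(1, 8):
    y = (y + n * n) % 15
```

Let's trace through this code step by step.

Initialize: y = 0
Entering loop: for n in range(1, 8):

After execution: y = 5
5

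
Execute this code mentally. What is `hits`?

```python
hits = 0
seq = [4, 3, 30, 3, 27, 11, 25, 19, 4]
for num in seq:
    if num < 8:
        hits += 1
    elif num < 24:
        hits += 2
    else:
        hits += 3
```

Let's trace through this code step by step.

Initialize: hits = 0
Initialize: seq = [4, 3, 30, 3, 27, 11, 25, 19, 4]
Entering loop: for num in seq:

After execution: hits = 17
17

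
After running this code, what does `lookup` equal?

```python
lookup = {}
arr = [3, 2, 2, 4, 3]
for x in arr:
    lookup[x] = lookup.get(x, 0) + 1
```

Let's trace through this code step by step.

Initialize: lookup = {}
Initialize: arr = [3, 2, 2, 4, 3]
Entering loop: for x in arr:

After execution: lookup = {3: 2, 2: 2, 4: 1}
{3: 2, 2: 2, 4: 1}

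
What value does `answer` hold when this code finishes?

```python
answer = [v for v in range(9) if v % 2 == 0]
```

Let's trace through this code step by step.

Initialize: answer = [v for v in range(9) if v % 2 == 0]

After execution: answer = [0, 2, 4, 6, 8]
[0, 2, 4, 6, 8]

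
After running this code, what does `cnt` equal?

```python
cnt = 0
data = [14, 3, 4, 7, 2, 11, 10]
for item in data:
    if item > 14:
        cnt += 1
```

Let's trace through this code step by step.

Initialize: cnt = 0
Initialize: data = [14, 3, 4, 7, 2, 11, 10]
Entering loop: for item in data:

After execution: cnt = 0
0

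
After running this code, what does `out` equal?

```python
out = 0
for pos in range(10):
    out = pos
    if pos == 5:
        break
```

Let's trace through this code step by step.

Initialize: out = 0
Entering loop: for pos in range(10):

After execution: out = 5
5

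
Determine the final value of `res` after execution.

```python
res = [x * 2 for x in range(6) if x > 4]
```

Let's trace through this code step by step.

Initialize: res = [x * 2 for x in range(6) if x > 4]

After execution: res = [10]
[10]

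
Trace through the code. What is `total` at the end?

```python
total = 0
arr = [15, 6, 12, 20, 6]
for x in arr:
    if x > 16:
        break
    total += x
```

Let's trace through this code step by step.

Initialize: total = 0
Initialize: arr = [15, 6, 12, 20, 6]
Entering loop: for x in arr:

After execution: total = 33
33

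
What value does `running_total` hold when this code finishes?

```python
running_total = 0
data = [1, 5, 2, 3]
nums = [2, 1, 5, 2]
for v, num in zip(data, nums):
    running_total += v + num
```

Let's trace through this code step by step.

Initialize: running_total = 0
Initialize: data = [1, 5, 2, 3]
Initialize: nums = [2, 1, 5, 2]
Entering loop: for v, num in zip(data, nums):

After execution: running_total = 21
21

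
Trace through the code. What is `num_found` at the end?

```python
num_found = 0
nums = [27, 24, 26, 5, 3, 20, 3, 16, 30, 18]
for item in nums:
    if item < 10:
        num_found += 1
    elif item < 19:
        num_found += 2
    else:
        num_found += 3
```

Let's trace through this code step by step.

Initialize: num_found = 0
Initialize: nums = [27, 24, 26, 5, 3, 20, 3, 16, 30, 18]
Entering loop: for item in nums:

After execution: num_found = 22
22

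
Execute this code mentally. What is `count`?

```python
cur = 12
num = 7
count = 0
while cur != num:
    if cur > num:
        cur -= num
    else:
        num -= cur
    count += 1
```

Let's trace through this code step by step.

Initialize: cur = 12
Initialize: num = 7
Initialize: count = 0
Entering loop: while cur != num:

After execution: count = 5
5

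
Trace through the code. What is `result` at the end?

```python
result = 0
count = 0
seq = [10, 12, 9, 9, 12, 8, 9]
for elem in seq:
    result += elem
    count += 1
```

Let's trace through this code step by step.

Initialize: result = 0
Initialize: count = 0
Initialize: seq = [10, 12, 9, 9, 12, 8, 9]
Entering loop: for elem in seq:

After execution: result = 69
69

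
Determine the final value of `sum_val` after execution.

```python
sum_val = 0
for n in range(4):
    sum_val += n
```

Let's trace through this code step by step.

Initialize: sum_val = 0
Entering loop: for n in range(4):

After execution: sum_val = 6
6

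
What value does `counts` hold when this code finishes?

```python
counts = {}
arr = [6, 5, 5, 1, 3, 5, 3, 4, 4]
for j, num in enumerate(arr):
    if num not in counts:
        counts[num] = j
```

Let's trace through this code step by step.

Initialize: counts = {}
Initialize: arr = [6, 5, 5, 1, 3, 5, 3, 4, 4]
Entering loop: for j, num in enumerate(arr):

After execution: counts = {6: 0, 5: 1, 1: 3, 3: 4, 4: 7}
{6: 0, 5: 1, 1: 3, 3: 4, 4: 7}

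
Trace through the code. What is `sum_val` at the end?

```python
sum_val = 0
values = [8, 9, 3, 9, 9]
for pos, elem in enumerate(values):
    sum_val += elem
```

Let's trace through this code step by step.

Initialize: sum_val = 0
Initialize: values = [8, 9, 3, 9, 9]
Entering loop: for pos, elem in enumerate(values):

After execution: sum_val = 38
38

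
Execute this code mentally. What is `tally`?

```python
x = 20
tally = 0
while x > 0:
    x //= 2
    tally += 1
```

Let's trace through this code step by step.

Initialize: x = 20
Initialize: tally = 0
Entering loop: while x > 0:

After execution: tally = 5
5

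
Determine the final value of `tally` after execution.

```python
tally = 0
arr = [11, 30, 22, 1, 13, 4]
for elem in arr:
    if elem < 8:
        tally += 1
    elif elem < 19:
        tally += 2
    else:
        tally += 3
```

Let's trace through this code step by step.

Initialize: tally = 0
Initialize: arr = [11, 30, 22, 1, 13, 4]
Entering loop: for elem in arr:

After execution: tally = 12
12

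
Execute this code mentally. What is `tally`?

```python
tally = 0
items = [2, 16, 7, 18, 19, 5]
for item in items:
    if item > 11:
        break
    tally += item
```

Let's trace through this code step by step.

Initialize: tally = 0
Initialize: items = [2, 16, 7, 18, 19, 5]
Entering loop: for item in items:

After execution: tally = 2
2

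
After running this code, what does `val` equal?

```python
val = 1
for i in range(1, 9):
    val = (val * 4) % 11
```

Let's trace through this code step by step.

Initialize: val = 1
Entering loop: for i in range(1, 9):

After execution: val = 9
9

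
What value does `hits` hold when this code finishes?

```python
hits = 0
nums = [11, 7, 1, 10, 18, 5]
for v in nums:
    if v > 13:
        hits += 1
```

Let's trace through this code step by step.

Initialize: hits = 0
Initialize: nums = [11, 7, 1, 10, 18, 5]
Entering loop: for v in nums:

After execution: hits = 1
1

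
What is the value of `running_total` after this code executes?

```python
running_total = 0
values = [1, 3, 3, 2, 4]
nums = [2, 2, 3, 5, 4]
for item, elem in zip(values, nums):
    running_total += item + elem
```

Let's trace through this code step by step.

Initialize: running_total = 0
Initialize: values = [1, 3, 3, 2, 4]
Initialize: nums = [2, 2, 3, 5, 4]
Entering loop: for item, elem in zip(values, nums):

After execution: running_total = 29
29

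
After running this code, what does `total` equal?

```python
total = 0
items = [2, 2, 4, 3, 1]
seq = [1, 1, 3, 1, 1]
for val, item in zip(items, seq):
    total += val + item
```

Let's trace through this code step by step.

Initialize: total = 0
Initialize: items = [2, 2, 4, 3, 1]
Initialize: seq = [1, 1, 3, 1, 1]
Entering loop: for val, item in zip(items, seq):

After execution: total = 19
19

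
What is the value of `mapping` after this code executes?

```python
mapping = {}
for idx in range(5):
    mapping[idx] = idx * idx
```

Let's trace through this code step by step.

Initialize: mapping = {}
Entering loop: for idx in range(5):

After execution: mapping = {0: 0, 1: 1, 2: 4, 3: 9, 4: 16}
{0: 0, 1: 1, 2: 4, 3: 9, 4: 16}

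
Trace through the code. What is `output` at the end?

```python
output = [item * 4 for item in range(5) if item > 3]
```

Let's trace through this code step by step.

Initialize: output = [item * 4 for item in range(5) if item > 3]

After execution: output = [16]
[16]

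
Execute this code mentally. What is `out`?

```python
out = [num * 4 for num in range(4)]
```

Let's trace through this code step by step.

Initialize: out = [num * 4 for num in range(4)]

After execution: out = [0, 4, 8, 12]
[0, 4, 8, 12]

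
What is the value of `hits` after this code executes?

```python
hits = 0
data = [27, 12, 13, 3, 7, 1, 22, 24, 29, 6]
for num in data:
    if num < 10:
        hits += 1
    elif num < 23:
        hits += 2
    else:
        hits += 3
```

Let's trace through this code step by step.

Initialize: hits = 0
Initialize: data = [27, 12, 13, 3, 7, 1, 22, 24, 29, 6]
Entering loop: for num in data:

After execution: hits = 19
19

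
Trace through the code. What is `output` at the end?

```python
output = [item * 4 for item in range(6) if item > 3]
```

Let's trace through this code step by step.

Initialize: output = [item * 4 for item in range(6) if item > 3]

After execution: output = [16, 20]
[16, 20]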